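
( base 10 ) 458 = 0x1ca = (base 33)DT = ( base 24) j2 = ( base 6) 2042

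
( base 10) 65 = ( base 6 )145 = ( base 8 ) 101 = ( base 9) 72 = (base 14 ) 49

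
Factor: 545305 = 5^1 * 191^1*571^1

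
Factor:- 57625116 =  - 2^2 * 3^1 * 4802093^1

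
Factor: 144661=11^1*13151^1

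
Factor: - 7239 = - 3^1*19^1*127^1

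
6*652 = 3912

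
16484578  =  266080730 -249596152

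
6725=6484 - -241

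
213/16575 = 71/5525 = 0.01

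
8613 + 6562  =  15175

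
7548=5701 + 1847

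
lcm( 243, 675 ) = 6075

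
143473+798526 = 941999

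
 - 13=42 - 55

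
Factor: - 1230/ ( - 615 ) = 2 = 2^1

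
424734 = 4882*87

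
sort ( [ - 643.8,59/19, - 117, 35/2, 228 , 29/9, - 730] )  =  [- 730, - 643.8,-117 , 59/19,29/9,  35/2,228 ]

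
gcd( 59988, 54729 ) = 3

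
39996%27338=12658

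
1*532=532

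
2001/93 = 667/31=21.52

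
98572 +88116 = 186688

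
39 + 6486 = 6525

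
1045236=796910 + 248326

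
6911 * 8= 55288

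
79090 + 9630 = 88720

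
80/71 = 1 + 9/71 =1.13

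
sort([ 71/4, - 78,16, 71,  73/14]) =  [ - 78,73/14,16, 71/4, 71] 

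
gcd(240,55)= 5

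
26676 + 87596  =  114272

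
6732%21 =12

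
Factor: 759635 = 5^1*139^1*1093^1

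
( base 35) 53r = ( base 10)6257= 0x1871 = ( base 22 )ck9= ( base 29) 7CM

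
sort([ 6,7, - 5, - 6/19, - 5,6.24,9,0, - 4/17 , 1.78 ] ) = [-5, - 5, - 6/19, - 4/17, 0, 1.78,6, 6.24,7,9 ]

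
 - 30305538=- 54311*558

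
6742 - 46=6696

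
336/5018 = 168/2509  =  0.07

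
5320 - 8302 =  - 2982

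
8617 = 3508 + 5109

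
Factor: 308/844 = 77/211=7^1*11^1 * 211^( - 1) 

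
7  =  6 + 1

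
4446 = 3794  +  652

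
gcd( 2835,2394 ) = 63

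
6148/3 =6148/3 =2049.33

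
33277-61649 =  - 28372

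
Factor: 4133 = 4133^1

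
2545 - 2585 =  - 40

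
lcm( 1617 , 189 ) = 14553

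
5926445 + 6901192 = 12827637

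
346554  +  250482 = 597036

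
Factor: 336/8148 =4/97 = 2^2*97^( - 1 )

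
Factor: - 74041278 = - 2^1*3^1 *23^1  *  536531^1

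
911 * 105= 95655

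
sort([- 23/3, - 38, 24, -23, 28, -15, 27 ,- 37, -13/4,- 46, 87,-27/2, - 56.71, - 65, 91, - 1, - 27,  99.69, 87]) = [-65 ,-56.71,  -  46, - 38,-37,-27,-23,-15,-27/2,  -  23/3, - 13/4 , - 1, 24, 27,28, 87,87,91,99.69]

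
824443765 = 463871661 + 360572104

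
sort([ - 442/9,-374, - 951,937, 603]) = [-951, - 374, - 442/9,603, 937 ] 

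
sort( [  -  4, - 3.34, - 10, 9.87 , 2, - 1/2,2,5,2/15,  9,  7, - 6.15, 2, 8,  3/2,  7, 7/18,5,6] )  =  [ - 10, - 6.15, - 4, - 3.34,-1/2,2/15, 7/18, 3/2,2,2, 2,5, 5, 6,7,7 , 8, 9,9.87 ]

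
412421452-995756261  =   - 583334809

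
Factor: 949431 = 3^1 * 7^1*29^1*1559^1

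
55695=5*11139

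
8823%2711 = 690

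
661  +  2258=2919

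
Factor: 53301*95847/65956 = 5108740947/65956 = 2^ (-2)*3^2*11^( - 1) * 43^1*109^1 * 163^1*743^1*1499^ ( - 1 ) 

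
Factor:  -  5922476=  - 2^2*7^1*43^1*4919^1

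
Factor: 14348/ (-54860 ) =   -  17/65 = - 5^( - 1 ) * 13^ (-1 )*17^1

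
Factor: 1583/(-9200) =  - 2^(  -  4 ) * 5^( - 2)*23^( - 1) *1583^1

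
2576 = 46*56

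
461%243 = 218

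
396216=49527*8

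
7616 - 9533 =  - 1917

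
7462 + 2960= 10422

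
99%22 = 11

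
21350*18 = 384300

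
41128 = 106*388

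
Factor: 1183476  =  2^2*3^1*7^1*73^1*193^1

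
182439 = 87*2097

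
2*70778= 141556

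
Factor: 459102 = 2^1*3^1*7^1*17^1*643^1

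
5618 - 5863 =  - 245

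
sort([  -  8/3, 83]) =[-8/3, 83]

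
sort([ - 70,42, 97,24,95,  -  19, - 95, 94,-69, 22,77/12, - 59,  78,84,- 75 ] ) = [ - 95, - 75 , - 70, - 69, - 59, - 19,77/12, 22,24, 42, 78,84, 94,95,97] 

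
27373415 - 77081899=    - 49708484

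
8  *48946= 391568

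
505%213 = 79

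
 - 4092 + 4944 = 852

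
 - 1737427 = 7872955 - 9610382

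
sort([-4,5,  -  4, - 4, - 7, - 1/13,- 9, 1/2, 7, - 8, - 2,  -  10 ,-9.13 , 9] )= [ - 10,-9.13, - 9,- 8,-7,-4, - 4, - 4,-2, - 1/13,1/2,5,7,9]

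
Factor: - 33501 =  - 3^1*13^1*859^1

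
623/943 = 623/943 = 0.66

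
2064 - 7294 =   -  5230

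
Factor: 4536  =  2^3*3^4*7^1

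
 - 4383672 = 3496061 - 7879733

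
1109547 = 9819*113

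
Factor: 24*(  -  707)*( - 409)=2^3*3^1 * 7^1*101^1*409^1  =  6939912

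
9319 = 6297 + 3022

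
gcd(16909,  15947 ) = 37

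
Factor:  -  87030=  - 2^1*3^2 * 5^1 * 967^1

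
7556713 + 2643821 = 10200534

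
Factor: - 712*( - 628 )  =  447136 = 2^5 *89^1*157^1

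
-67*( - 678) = 45426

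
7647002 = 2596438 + 5050564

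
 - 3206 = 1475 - 4681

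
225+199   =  424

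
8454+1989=10443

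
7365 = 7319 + 46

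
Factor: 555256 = 2^3*13^1*19^1*281^1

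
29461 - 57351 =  - 27890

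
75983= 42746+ 33237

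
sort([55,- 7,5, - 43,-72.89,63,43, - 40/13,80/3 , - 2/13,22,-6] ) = [ - 72.89,  -  43, - 7, - 6, - 40/13, - 2/13,5, 22,80/3, 43,55,63 ]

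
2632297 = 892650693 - 890018396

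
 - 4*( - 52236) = 208944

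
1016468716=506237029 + 510231687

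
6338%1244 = 118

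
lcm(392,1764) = 3528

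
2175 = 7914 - 5739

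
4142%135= 92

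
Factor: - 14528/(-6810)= 2^5*3^( - 1 )*5^( - 1)=32/15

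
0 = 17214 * 0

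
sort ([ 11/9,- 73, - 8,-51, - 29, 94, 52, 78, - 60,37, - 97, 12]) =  [ - 97,-73, - 60, - 51, - 29, - 8, 11/9,12, 37  ,  52,  78,94] 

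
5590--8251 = 13841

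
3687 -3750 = -63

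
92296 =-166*( - 556) 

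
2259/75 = 753/25 = 30.12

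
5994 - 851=5143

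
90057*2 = 180114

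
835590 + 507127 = 1342717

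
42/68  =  21/34 = 0.62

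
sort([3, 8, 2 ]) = [2,3,8] 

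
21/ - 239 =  - 21/239 = - 0.09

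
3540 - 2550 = 990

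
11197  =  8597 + 2600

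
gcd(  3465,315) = 315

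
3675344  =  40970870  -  37295526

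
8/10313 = 8/10313 = 0.00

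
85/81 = 1  +  4/81  =  1.05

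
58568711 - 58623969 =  - 55258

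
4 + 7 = 11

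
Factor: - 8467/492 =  - 2^( - 2)*3^ (-1)*41^(-1)  *  8467^1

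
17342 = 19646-2304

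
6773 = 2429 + 4344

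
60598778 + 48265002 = 108863780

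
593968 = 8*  74246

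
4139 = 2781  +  1358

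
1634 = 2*817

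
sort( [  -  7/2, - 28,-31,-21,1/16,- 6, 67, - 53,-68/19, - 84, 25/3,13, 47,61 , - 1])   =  [- 84,  -  53,-31, - 28,-21, - 6,-68/19,-7/2, - 1,1/16,25/3, 13 , 47,61,67 ] 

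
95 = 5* 19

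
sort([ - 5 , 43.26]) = [-5,43.26]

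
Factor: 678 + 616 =2^1*647^1= 1294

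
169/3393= 13/261  =  0.05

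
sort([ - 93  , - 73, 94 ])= [ - 93, - 73,94]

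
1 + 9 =10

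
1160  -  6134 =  - 4974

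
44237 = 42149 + 2088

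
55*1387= 76285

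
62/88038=31/44019 = 0.00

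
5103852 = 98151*52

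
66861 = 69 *969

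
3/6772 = 3/6772 = 0.00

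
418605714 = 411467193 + 7138521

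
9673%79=35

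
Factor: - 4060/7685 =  - 28/53 = -2^2*7^1 * 53^(-1)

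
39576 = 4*9894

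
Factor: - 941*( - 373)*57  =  3^1*19^1*373^1 * 941^1 = 20006601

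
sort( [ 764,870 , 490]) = [ 490 , 764,870 ]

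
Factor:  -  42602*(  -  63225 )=2^1 * 3^2*5^2*7^1*17^1*179^1*281^1 = 2693511450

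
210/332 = 105/166=0.63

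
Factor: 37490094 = 2^1*3^3 * 694261^1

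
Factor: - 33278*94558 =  - 3146701124 = - 2^2 * 7^1* 2377^1*47279^1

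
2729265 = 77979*35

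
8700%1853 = 1288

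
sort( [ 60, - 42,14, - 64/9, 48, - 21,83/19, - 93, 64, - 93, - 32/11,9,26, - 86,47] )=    [-93, - 93, - 86,-42, - 21, - 64/9, - 32/11,83/19,9, 14,26, 47, 48,60, 64 ]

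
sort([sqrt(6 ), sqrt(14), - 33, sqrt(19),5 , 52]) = [ - 33, sqrt(  6), sqrt(14 ), sqrt(19 ), 5, 52]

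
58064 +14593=72657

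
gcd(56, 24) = 8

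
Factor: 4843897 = 569^1*8513^1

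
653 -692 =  - 39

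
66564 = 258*258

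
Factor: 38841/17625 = 5^( - 3)*11^2 * 47^(-1)*107^1 = 12947/5875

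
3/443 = 3/443 = 0.01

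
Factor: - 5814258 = -2^1*3^1*197^1 *4919^1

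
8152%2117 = 1801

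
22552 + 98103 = 120655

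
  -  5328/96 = - 111/2 = - 55.50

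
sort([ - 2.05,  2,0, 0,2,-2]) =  [-2.05, - 2,0,0, 2,2]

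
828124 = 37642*22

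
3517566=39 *90194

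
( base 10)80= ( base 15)55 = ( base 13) 62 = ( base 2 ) 1010000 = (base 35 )2a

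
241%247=241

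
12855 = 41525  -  28670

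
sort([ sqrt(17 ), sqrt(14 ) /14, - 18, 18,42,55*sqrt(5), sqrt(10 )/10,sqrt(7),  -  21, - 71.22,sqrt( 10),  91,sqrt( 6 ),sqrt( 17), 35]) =[ - 71.22, - 21, - 18 , sqrt( 14 )/14,sqrt (10) /10,sqrt ( 6), sqrt(7 ), sqrt(10 ),sqrt(17 ),sqrt ( 17 ), 18,35, 42,91, 55*sqrt(5)]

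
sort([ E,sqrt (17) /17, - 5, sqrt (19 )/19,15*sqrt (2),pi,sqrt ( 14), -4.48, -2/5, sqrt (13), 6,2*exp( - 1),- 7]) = [ - 7, - 5, - 4.48,-2/5, sqrt(19 ) /19,sqrt(17 )/17 , 2*exp( - 1),E,pi,  sqrt( 13),sqrt (14 ), 6,15*sqrt(2)] 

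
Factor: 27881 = 7^2*569^1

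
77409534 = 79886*969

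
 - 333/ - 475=333/475 = 0.70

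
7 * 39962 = 279734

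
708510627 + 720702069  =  1429212696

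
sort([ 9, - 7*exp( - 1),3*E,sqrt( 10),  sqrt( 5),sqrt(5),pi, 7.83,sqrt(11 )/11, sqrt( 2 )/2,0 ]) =[ - 7*exp( - 1 ),0,sqrt(11 ) /11,sqrt( 2)/2 , sqrt(5 ),sqrt ( 5 ),pi,sqrt( 10 ), 7.83, 3*E,9]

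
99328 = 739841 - 640513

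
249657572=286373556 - 36715984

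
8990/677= 13 +189/677=13.28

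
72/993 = 24/331 = 0.07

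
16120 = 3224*5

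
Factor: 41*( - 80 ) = - 3280 = - 2^4* 5^1*41^1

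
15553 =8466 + 7087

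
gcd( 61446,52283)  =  539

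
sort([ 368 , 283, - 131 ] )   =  [ - 131, 283,368]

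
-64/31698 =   -  1  +  15817/15849 = - 0.00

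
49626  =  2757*18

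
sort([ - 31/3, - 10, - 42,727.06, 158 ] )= [ -42, - 31/3, - 10, 158,727.06]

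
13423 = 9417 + 4006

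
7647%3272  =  1103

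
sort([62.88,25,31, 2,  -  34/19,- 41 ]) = [ - 41, - 34/19,2,25, 31, 62.88]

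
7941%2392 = 765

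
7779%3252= 1275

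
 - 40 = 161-201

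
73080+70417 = 143497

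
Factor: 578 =2^1*17^2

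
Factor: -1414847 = -7^1*202121^1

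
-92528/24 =- 3856 + 2/3 = - 3855.33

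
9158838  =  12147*754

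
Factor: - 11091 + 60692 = 193^1*257^1  =  49601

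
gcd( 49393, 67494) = 1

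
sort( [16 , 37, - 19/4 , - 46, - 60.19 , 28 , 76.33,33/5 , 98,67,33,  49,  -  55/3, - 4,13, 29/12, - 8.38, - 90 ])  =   [- 90, - 60.19 , - 46, - 55/3, - 8.38, - 19/4, - 4 , 29/12, 33/5, 13,16 , 28, 33,  37, 49,67, 76.33,98] 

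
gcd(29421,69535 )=1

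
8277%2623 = 408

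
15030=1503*10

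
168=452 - 284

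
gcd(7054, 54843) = 1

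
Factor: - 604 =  - 2^2 * 151^1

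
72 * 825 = 59400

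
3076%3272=3076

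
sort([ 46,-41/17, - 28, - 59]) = [-59,-28, - 41/17, 46 ]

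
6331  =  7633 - 1302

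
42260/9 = 42260/9 = 4695.56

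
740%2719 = 740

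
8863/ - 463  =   - 20 + 397/463=-  19.14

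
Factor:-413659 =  -167^1*2477^1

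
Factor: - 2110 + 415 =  - 3^1*5^1*113^1=- 1695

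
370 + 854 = 1224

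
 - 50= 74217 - 74267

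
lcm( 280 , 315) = 2520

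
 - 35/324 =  - 1 + 289/324 = - 0.11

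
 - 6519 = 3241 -9760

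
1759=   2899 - 1140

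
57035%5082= 1133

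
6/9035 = 6/9035 =0.00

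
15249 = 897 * 17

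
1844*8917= 16442948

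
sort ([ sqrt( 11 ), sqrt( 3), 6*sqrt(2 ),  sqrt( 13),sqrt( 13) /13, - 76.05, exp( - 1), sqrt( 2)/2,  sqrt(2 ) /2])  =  [ - 76.05, sqrt(13 ) /13,exp( - 1), sqrt( 2 ) /2, sqrt(2)/2, sqrt( 3 ),sqrt( 11 ), sqrt(13),6*sqrt(2 )]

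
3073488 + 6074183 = 9147671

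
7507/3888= 7507/3888 = 1.93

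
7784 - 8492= - 708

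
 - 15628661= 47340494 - 62969155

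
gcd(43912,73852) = 1996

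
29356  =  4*7339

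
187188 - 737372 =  - 550184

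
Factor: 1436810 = 2^1*5^1 * 23^1 * 6247^1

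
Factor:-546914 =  - 2^1*273457^1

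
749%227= 68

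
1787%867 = 53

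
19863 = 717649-697786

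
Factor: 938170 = 2^1*5^1*23^1*4079^1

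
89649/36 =9961/4  =  2490.25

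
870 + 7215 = 8085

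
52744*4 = 210976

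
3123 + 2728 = 5851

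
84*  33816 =2840544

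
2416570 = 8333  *290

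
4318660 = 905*4772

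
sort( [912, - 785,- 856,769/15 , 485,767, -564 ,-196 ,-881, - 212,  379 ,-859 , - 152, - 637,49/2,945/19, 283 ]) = [ - 881, - 859, - 856, - 785, - 637, - 564 , - 212, - 196, - 152 , 49/2,945/19,769/15, 283 , 379 , 485, 767,912 ] 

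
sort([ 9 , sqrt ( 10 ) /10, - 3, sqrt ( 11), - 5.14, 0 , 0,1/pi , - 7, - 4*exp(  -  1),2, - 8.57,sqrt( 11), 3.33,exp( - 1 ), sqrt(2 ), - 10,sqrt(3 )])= [ - 10,- 8.57, - 7, - 5.14, - 3, - 4*exp ( - 1),0,0,  sqrt(  10 ) /10,1/pi, exp( - 1 ),sqrt( 2 ), sqrt( 3),2,sqrt (11) , sqrt( 11), 3.33,9] 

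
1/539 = 1/539 = 0.00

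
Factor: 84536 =2^3*10567^1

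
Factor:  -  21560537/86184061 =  - 31^( - 1 ) * 1439^1*14983^1*2780131^( - 1 ) 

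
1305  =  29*45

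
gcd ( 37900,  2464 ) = 4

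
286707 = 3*95569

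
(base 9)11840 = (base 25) cio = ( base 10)7974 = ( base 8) 17446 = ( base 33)7al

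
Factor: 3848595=3^1*5^1*47^1*53^1*103^1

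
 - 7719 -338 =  - 8057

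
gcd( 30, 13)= 1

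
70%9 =7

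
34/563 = 34/563=0.06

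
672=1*672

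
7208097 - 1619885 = 5588212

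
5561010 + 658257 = 6219267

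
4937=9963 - 5026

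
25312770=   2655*9534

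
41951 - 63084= - 21133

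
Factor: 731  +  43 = 774 = 2^1*3^2*43^1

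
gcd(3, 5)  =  1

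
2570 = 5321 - 2751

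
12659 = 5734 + 6925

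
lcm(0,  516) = 0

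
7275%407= 356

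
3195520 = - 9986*(-320)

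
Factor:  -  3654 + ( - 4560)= - 2^1*3^1 *37^2 =-  8214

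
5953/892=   5953/892 = 6.67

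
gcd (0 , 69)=69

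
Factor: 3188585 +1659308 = 4847893 = 4847893^1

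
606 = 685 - 79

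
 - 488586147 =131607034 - 620193181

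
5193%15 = 3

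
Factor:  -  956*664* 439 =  - 278670176 = -  2^5* 83^1* 239^1*  439^1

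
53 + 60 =113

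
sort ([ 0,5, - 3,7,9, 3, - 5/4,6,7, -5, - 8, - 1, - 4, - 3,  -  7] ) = [ - 8, - 7, - 5 , - 4, - 3, - 3, - 5/4, - 1,0, 3,5, 6,7,7,9] 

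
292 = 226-  -  66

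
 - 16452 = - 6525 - 9927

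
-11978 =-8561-3417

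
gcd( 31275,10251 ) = 9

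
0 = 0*966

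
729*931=678699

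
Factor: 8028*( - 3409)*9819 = -268721011188 =- 2^2*3^4*7^1*223^1*487^1*1091^1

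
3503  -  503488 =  - 499985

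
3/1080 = 1/360 = 0.00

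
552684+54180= 606864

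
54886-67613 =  - 12727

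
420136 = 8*52517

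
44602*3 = 133806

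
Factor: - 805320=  - 2^3 *3^2*5^1*2237^1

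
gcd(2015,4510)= 5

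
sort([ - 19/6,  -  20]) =[ - 20,-19/6] 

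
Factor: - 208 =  - 2^4*13^1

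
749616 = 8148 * 92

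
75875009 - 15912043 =59962966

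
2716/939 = 2  +  838/939 = 2.89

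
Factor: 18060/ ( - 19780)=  - 3^1*7^1*23^( - 1) =-21/23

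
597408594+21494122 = 618902716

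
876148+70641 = 946789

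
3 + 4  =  7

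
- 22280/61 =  - 22280/61 = -365.25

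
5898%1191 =1134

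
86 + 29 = 115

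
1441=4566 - 3125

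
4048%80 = 48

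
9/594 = 1/66 = 0.02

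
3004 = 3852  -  848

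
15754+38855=54609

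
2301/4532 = 2301/4532 = 0.51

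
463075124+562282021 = 1025357145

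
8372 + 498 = 8870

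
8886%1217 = 367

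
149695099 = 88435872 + 61259227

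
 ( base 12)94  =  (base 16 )70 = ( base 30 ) 3M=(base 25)4C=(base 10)112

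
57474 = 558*103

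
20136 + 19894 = 40030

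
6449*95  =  612655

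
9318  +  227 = 9545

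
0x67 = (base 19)58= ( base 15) 6d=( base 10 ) 103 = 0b1100111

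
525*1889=991725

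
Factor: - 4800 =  - 2^6*3^1 * 5^2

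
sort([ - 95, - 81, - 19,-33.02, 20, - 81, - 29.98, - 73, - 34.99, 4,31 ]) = [-95, - 81, - 81, - 73, - 34.99, - 33.02, - 29.98, - 19, 4, 20, 31]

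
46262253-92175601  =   - 45913348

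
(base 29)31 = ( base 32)2O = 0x58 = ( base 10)88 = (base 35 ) 2i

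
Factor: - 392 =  - 2^3*7^2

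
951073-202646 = 748427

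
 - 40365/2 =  - 20183 + 1/2  =  -20182.50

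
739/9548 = 739/9548 = 0.08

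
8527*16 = 136432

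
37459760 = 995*37648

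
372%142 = 88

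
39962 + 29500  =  69462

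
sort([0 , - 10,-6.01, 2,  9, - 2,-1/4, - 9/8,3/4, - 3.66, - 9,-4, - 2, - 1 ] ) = [-10, -9, - 6.01, - 4, -3.66 , - 2, - 2,  -  9/8, - 1, - 1/4, 0, 3/4 , 2 , 9]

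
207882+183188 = 391070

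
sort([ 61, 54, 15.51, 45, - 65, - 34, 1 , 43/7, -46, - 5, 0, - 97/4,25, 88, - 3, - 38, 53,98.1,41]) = [ - 65, - 46, - 38, - 34,-97/4, - 5, - 3,0,1,43/7, 15.51, 25, 41, 45,  53, 54 , 61, 88,98.1]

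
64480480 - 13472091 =51008389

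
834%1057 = 834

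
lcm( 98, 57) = 5586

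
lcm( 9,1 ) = 9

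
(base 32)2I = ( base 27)31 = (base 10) 82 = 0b1010010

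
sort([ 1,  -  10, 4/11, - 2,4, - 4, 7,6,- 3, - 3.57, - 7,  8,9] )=[ - 10,  -  7, - 4 , - 3.57,-3, - 2,4/11,1, 4,6,7,  8, 9]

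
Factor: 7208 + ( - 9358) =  - 2^1*5^2* 43^1 = - 2150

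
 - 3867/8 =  - 3867/8 =-483.38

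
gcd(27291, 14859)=3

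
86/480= 43/240 = 0.18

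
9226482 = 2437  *3786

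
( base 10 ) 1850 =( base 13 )ac4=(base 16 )73A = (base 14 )962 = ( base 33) 1n2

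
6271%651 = 412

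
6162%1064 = 842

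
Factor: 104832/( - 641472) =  - 2^1*3^1*7^1 * 257^(-1) = - 42/257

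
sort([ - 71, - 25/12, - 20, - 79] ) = [ - 79, - 71, - 20,-25/12 ]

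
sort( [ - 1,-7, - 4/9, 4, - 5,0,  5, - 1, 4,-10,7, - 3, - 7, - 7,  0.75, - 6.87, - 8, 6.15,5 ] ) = [ - 10,-8, - 7, - 7, - 7, - 6.87, - 5,-3, - 1, - 1 , - 4/9, 0, 0.75,4,4 , 5, 5, 6.15,7 ]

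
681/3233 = 681/3233 =0.21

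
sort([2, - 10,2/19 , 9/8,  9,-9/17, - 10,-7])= [ - 10, - 10, - 7  , - 9/17,  2/19, 9/8, 2,9 ]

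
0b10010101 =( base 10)149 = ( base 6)405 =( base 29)54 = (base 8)225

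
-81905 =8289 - 90194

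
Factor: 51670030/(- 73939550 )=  - 5^(  -  1)*619^( - 1 )*2389^( - 1)  *5167003^1 = - 5167003/7393955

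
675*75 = 50625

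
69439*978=67911342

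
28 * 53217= 1490076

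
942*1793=1689006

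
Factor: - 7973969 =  - 17^1*197^1*2381^1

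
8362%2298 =1468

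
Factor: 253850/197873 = 2^1*5^2*13^(-1)*31^( - 1 )*491^( - 1)*5077^1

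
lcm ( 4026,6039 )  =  12078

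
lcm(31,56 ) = 1736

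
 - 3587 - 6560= - 10147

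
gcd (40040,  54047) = 7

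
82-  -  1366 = 1448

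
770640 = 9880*78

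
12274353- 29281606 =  - 17007253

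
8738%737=631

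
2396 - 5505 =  - 3109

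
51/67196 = 51/67196 = 0.00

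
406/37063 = 406/37063 = 0.01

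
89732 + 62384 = 152116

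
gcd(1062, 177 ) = 177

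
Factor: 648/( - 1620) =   -  2^1*5^( - 1) = - 2/5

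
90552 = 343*264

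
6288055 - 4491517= 1796538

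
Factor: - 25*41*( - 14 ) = 2^1*5^2*7^1*41^1 = 14350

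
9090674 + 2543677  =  11634351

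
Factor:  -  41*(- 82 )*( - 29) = -97498 = - 2^1 *29^1*41^2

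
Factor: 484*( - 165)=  - 2^2*3^1*5^1 * 11^3 =- 79860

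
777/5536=777/5536= 0.14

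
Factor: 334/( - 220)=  - 2^ (-1)*5^(-1 )*11^( - 1)*167^1  =  - 167/110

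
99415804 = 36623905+62791899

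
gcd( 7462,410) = 82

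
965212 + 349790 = 1315002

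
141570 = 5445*26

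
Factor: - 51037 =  - 7^1 *23^1* 317^1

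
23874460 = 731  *32660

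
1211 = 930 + 281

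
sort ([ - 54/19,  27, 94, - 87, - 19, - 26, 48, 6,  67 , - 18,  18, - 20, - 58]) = [ - 87, - 58, - 26, - 20, - 19, - 18 , - 54/19,6,18,  27 , 48, 67,  94 ]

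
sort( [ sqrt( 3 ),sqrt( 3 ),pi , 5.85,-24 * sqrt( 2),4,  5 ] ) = [ - 24*sqrt( 2 ), sqrt(3),sqrt (3 ),pi,  4,5,5.85] 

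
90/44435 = 18/8887 =0.00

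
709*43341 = 30728769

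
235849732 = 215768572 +20081160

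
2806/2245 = 1 + 561/2245 = 1.25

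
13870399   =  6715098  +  7155301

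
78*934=72852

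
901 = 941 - 40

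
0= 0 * 72031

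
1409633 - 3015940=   -  1606307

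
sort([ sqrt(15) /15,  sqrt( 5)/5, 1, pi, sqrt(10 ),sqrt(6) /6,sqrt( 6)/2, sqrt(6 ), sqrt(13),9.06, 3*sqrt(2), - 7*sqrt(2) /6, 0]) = [ - 7*sqrt( 2 )/6,0 , sqrt(15)/15, sqrt (6)/6, sqrt( 5)/5, 1,  sqrt( 6 )/2, sqrt(6), pi, sqrt(10 ), sqrt(13), 3*sqrt(2), 9.06]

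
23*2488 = 57224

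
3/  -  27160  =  -3/27160 = - 0.00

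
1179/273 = 4+29/91=   4.32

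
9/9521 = 9/9521 = 0.00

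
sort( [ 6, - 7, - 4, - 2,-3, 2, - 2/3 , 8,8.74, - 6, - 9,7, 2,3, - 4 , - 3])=[ - 9, - 7, - 6, - 4, - 4, - 3, - 3, - 2, - 2/3,2,2, 3,6,7 , 8,8.74]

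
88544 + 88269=176813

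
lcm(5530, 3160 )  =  22120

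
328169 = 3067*107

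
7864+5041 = 12905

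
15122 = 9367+5755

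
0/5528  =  0 = 0.00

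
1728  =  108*16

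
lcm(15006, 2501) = 15006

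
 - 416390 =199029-615419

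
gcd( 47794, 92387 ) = 1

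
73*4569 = 333537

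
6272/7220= 1568/1805 = 0.87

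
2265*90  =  203850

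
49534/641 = 49534/641 = 77.28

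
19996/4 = 4999 = 4999.00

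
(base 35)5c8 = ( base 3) 22222201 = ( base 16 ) 1999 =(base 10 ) 6553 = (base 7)25051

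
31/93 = 1/3 = 0.33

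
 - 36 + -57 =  - 93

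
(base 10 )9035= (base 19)160A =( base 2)10001101001011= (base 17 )1E48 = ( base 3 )110101122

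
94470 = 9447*10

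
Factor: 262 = 2^1*131^1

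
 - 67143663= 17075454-84219117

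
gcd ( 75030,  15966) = 6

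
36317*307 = 11149319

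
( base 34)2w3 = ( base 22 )70f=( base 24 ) 5LJ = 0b110101001011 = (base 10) 3403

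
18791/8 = 2348  +  7/8 = 2348.88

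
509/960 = 509/960=0.53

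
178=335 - 157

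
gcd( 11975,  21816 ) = 1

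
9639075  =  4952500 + 4686575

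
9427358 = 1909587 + 7517771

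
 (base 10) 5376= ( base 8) 12400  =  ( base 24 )980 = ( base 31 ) 5ID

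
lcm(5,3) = 15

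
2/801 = 2/801 = 0.00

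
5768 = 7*824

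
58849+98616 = 157465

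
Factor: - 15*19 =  - 3^1*5^1*19^1 = - 285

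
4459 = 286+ 4173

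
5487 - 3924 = 1563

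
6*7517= 45102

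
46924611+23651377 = 70575988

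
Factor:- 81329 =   -  167^1 *487^1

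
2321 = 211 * 11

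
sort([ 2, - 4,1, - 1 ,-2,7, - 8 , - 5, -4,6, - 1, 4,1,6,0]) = [ - 8, - 5,-4, - 4,-2, - 1, - 1,  0,1, 1,  2,4,6,6,7 ]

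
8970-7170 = 1800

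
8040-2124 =5916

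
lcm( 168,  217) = 5208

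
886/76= 443/38= 11.66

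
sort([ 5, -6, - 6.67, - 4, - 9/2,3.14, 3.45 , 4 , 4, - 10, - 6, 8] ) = [ - 10 , - 6.67 , - 6 , - 6, - 9/2, - 4,3.14, 3.45,4, 4,5, 8]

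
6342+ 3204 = 9546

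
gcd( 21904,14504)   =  296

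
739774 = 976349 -236575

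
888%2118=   888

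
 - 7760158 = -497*15614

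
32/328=4/41 = 0.10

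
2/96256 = 1/48128 = 0.00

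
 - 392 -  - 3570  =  3178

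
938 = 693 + 245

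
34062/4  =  8515 + 1/2 = 8515.50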